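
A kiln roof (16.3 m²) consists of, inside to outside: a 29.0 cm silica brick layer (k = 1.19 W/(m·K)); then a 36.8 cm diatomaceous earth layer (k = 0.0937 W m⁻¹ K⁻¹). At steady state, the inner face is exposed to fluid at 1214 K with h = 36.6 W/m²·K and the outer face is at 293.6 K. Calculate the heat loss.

Treat each layer as a resistance in series:
  R_conv,in = 1/(hA) = 1/(36.6·16.3) = 0.001676 K/W
  R_silica brick = L/(kA) = 0.290/(1.19·16.3) = 0.01495 K/W
  R_diatomaceous earth = L/(kA) = 0.368/(0.0937·16.3) = 0.2409 K/W
ΣR = 0.001676 + 0.01495 + 0.2409 = 0.2575 K/W
Q = ΔT/ΣR = (1214 K − 293.6 K)/0.2575 = 3570 W

Q = 3.57 kW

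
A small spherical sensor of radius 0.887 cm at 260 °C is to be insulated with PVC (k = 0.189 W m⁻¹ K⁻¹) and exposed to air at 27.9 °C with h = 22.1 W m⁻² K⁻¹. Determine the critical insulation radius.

r_cr = 1.71 cm

For a sphere, r_cr = 2k_ins/h = 2·0.189/22.1 = 0.0171 m = 1.71 cm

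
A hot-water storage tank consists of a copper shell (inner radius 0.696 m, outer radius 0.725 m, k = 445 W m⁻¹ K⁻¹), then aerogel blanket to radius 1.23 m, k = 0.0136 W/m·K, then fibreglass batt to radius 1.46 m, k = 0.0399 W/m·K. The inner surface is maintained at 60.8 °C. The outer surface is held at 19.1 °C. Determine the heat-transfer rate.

Series thermal resistances, inner to outer:
  R_copper = (1/0.696 − 1/0.725)/(4πk) = 0.05747/(4π·445) = 1.028×10^-5 K/W
  R_aerogel blanket = (1/0.725 − 1/1.23)/(4πk) = 0.5663/(4π·0.0136) = 3.314 K/W
  R_fibreglass batt = (1/1.23 − 1/1.46)/(4πk) = 0.1281/(4π·0.0399) = 0.2554 K/W
ΣR = 1.028×10^-5 + 3.314 + 0.2554 = 3.569 K/W
Q = ΔT/ΣR = (60.8 °C − 19.1 °C)/3.569 = 11.7 W

Q = 11.7 W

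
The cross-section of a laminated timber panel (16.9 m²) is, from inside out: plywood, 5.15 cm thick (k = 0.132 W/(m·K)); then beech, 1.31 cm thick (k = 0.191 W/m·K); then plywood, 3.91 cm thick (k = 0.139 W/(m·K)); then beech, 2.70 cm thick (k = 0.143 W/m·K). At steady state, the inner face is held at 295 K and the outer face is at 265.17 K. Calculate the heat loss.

Q = 543 W

Resistance network (inner→outer):
  R_plywood = L/(kA) = 0.0515/(0.132·16.9) = 0.02309 K/W
  R_beech = L/(kA) = 0.0131/(0.191·16.9) = 0.004058 K/W
  R_plywood = L/(kA) = 0.0391/(0.139·16.9) = 0.01664 K/W
  R_beech = L/(kA) = 0.0270/(0.143·16.9) = 0.01117 K/W
ΣR = 0.02309 + 0.004058 + 0.01664 + 0.01117 = 0.05496 K/W
Q = ΔT/ΣR = (295 K − 265.17 K)/0.05496 = 543 W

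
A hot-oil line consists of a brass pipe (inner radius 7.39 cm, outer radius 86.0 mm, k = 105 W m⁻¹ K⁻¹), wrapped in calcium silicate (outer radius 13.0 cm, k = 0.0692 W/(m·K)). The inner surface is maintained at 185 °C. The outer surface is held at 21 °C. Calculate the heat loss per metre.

Treat each layer as a resistance in series:
  R'_brass = ln(0.0860/0.0739)/(2πk) = 0.1516/(2π·105) = 2.298×10^-4 m·K/W
  R'_calcium silicate = ln(0.130/0.0860)/(2πk) = 0.4132/(2π·0.0692) = 0.9503 m·K/W
ΣR = 2.298×10^-4 + 0.9503 = 0.9505 m·K/W
Q' = ΔT/ΣR = (185 °C − 21 °C)/0.9505 = 173 W/m

Q' = 173 W/m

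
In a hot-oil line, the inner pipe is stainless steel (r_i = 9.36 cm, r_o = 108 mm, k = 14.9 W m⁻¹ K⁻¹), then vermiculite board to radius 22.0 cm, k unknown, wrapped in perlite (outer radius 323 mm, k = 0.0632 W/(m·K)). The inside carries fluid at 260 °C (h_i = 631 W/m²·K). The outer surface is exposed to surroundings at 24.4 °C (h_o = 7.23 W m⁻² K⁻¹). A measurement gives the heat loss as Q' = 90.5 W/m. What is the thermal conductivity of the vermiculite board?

k = 0.0724 W/m·K

ΣR = ΔT/Q' = |260 − 24.4|/90.5 = 2.603 m·K/W
Known resistances:
  R'_conv,in = 1/(2πr h) = 1/(2π·0.0936·631) = 0.002695 m·K/W
  R'_stainless steel = ln(0.108/0.0936)/(2πk) = 0.1431/(2π·14.9) = 0.001529 m·K/W
  R'_perlite = ln(0.323/0.220)/(2πk) = 0.3840/(2π·0.0632) = 0.9671 m·K/W
  R'_conv,out = 1/(2πr h) = 1/(2π·0.323·7.23) = 0.06815 m·K/W
R_vermiculite board = ΣR − ΣR_known = 2.603 − 1.039 = 1.564 m·K/W
ln(r₂/r₁)/(2πk) = 1.564 ⇒ k = 0.7115/(2π·1.564) = 0.0724 W/m·K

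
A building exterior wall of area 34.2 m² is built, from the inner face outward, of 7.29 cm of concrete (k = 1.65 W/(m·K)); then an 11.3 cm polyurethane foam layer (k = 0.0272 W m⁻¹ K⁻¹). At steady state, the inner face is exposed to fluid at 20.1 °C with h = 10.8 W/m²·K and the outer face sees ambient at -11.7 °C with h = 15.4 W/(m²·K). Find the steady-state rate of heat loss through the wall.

Q = 250 W

Treat each layer as a resistance in series:
  R_conv,in = 1/(hA) = 1/(10.8·34.2) = 0.002707 K/W
  R_concrete = L/(kA) = 0.0729/(1.65·34.2) = 0.001292 K/W
  R_polyurethane foam = L/(kA) = 0.113/(0.0272·34.2) = 0.1215 K/W
  R_conv,out = 1/(hA) = 1/(15.4·34.2) = 0.001899 K/W
ΣR = 0.002707 + 0.001292 + 0.1215 + 0.001899 = 0.1274 K/W
Q = ΔT/ΣR = (20.1 °C − -11.7 °C)/0.1274 = 250 W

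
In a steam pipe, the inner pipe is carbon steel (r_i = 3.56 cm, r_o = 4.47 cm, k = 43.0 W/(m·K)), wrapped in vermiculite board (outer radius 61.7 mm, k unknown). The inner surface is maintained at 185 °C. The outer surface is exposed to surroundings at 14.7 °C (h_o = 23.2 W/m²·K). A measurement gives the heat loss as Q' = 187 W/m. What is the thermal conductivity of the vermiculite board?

ΣR = ΔT/Q' = |185 − 14.7|/187 = 0.9107 m·K/W
Known resistances:
  R'_carbon steel = ln(0.0447/0.0356)/(2πk) = 0.2276/(2π·43.0) = 8.425×10^-4 m·K/W
  R'_conv,out = 1/(2πr h) = 1/(2π·0.0617·23.2) = 0.1112 m·K/W
R_vermiculite board = ΣR − ΣR_known = 0.9107 − 0.1120 = 0.7987 m·K/W
ln(r₂/r₁)/(2πk) = 0.7987 ⇒ k = 0.3223/(2π·0.7987) = 0.0642 W/m·K

k = 0.0642 W/m·K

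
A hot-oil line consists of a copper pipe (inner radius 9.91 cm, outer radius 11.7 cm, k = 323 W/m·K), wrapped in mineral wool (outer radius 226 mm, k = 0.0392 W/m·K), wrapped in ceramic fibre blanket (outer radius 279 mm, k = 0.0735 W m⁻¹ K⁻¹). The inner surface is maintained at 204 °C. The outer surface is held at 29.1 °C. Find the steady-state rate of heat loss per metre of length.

Q' = 55.9 W/m

Resistance network (inner→outer):
  R'_copper = ln(0.117/0.0991)/(2πk) = 0.1660/(2π·323) = 8.182×10^-5 m·K/W
  R'_mineral wool = ln(0.226/0.117)/(2πk) = 0.6584/(2π·0.0392) = 2.673 m·K/W
  R'_ceramic fibre blanket = ln(0.279/0.226)/(2πk) = 0.2107/(2π·0.0735) = 0.4562 m·K/W
ΣR = 8.182×10^-5 + 2.673 + 0.4562 = 3.129 m·K/W
Q' = ΔT/ΣR = (204 °C − 29.1 °C)/3.129 = 55.9 W/m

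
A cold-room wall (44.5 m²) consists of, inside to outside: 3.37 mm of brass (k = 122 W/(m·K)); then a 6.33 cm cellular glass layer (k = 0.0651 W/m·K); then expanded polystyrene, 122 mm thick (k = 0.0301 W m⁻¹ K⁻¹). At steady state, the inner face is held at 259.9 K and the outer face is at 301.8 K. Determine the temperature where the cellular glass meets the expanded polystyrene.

Treat each layer as a resistance in series:
  R_brass = L/(kA) = 0.00337/(122·44.5) = 6.207×10^-7 K/W
  R_cellular glass = L/(kA) = 0.0633/(0.0651·44.5) = 0.02185 K/W
  R_expanded polystyrene = L/(kA) = 0.122/(0.0301·44.5) = 0.09108 K/W
ΣR = 6.207×10^-7 + 0.02185 + 0.09108 = 0.1129 K/W
Q = ΔT/ΣR = (259.9 K − 301.8 K)/0.1129 = -371.1 W
From the inner boundary to the cellular glass/expanded polystyrene interface, ΣR_partial = 0.02185 K/W.
T_interface = T_in − Q·ΣR_partial = 259.9 K − (-371.1)(0.02185) = 268.01 K

T = 268.01 K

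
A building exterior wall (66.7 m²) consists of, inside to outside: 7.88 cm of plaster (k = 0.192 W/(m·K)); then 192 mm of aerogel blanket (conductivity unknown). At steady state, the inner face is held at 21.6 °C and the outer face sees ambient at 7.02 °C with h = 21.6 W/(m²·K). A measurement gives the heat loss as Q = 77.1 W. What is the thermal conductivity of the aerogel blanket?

ΣR = ΔT/Q = |21.6 − 7.02|/77.1 = 0.1891 K/W
Known resistances:
  R_plaster = L/(kA) = 0.0788/(0.192·66.7) = 0.006153 K/W
  R_conv,out = 1/(hA) = 1/(21.6·66.7) = 6.941×10^-4 K/W
R_aerogel blanket = ΣR − ΣR_known = 0.1891 − 0.006847 = 0.1823 K/W
L/(kA) = 0.1823 ⇒ k = 0.192/(0.1823·66.7) = 0.0158 W/m·K

k = 0.0158 W/m·K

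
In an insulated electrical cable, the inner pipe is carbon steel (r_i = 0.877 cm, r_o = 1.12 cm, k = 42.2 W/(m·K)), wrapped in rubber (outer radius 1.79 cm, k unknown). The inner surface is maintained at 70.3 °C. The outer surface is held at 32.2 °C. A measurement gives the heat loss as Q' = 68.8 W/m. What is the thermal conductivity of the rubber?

ΣR = ΔT/Q' = |70.3 − 32.2|/68.8 = 0.5538 m·K/W
Known resistances:
  R'_carbon steel = ln(0.0112/0.00877)/(2πk) = 0.2446/(2π·42.2) = 9.224×10^-4 m·K/W
R_rubber = ΣR − ΣR_known = 0.5538 − 9.224×10^-4 = 0.5529 m·K/W
ln(r₂/r₁)/(2πk) = 0.5529 ⇒ k = 0.4689/(2π·0.5529) = 0.135 W/m·K

k = 0.135 W/m·K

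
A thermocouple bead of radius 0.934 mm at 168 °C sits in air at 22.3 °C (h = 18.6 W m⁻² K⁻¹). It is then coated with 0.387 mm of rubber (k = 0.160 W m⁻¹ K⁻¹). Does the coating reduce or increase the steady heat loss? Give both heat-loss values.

increases: 0.0297 → 0.0559 W

Critical radius for a sphere: r_cr = 2k/h = 0.0172 m = 1.72 cm.
Outer radius after coating: r₂ = 9.34×10^-4 + 3.87×10^-4 = 0.001321 m.
Since r₁ < r_cr and r₂ ≤ r_cr, the coating moves toward the maximum at r_cr — heat loss rises.
Bare: R = 1/(4πr₁²h) = 4904 K/W; Q = 145.7/4904 = 0.0297 W.
Coated: R = R_cond + R_conv = 2608 K/W; Q = 145.7/2608 = 0.0559 W.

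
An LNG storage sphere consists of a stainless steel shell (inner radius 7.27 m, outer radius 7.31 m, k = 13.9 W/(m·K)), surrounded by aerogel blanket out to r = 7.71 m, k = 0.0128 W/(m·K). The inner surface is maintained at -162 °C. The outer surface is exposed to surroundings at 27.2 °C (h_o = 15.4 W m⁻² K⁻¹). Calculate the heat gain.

Series thermal resistances, inner to outer:
  R_stainless steel = (1/7.27 − 1/7.31)/(4πk) = 7.527×10^-4/(4π·13.9) = 4.309×10^-6 K/W
  R_aerogel blanket = (1/7.31 − 1/7.71)/(4πk) = 0.007097/(4π·0.0128) = 0.04412 K/W
  R_conv,out = 1/(4πr²h) = 1/(4π·7.71²·15.4) = 8.693×10^-5 K/W
ΣR = 4.309×10^-6 + 0.04412 + 8.693×10^-5 = 0.04421 K/W
Q = ΔT/ΣR = (-162 °C − 27.2 °C)/0.04421 = -4280 W
(Negative Q ⇒ heat flows inward; heat gain = 4280 W.)

Q = 4280 W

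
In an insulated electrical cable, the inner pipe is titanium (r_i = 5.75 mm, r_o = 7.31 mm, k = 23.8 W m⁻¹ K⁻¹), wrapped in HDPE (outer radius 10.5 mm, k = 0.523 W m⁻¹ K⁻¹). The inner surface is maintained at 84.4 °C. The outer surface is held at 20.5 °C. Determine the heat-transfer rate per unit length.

Q' = 572 W/m

Treat each layer as a resistance in series:
  R'_titanium = ln(0.00731/0.00575)/(2πk) = 0.2400/(2π·23.8) = 0.001605 m·K/W
  R'_HDPE = ln(0.0105/0.00731)/(2πk) = 0.3621/(2π·0.523) = 0.1102 m·K/W
ΣR = 0.001605 + 0.1102 = 0.1118 m·K/W
Q' = ΔT/ΣR = (84.4 °C − 20.5 °C)/0.1118 = 572 W/m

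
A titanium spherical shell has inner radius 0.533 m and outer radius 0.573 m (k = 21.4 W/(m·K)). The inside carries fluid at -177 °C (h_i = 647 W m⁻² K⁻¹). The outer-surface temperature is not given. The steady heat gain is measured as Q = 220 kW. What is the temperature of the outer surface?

T_out = 25.4 °C

Series resistances:
  R_conv,in = 1/(4πr²h) = 1/(4π·0.533²·647) = 4.329×10^-4 K/W
  R_titanium = (1/0.533 − 1/0.573)/(4πk) = 0.1310/(4π·21.4) = 4.870×10^-4 K/W
ΣR = 9.200×10^-4 K/W
ΔT = Q·ΣR = 2.20×10^5 × 9.200×10^-4 = 202.4 K
Heat flows inward, so T_out = T_in + ΔT = -177 + 202.4 = 25.4 °C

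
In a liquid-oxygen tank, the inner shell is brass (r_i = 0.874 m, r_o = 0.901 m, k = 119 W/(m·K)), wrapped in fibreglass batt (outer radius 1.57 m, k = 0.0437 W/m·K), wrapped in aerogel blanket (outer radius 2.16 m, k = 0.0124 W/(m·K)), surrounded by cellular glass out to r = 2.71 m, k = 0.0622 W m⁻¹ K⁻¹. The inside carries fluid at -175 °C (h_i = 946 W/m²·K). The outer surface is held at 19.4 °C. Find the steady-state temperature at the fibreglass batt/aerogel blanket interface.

T = -95.2 °C

Resistance network (inner→outer):
  R_conv,in = 1/(4πr²h) = 1/(4π·0.874²·946) = 1.101×10^-4 K/W
  R_brass = (1/0.874 − 1/0.901)/(4πk) = 0.03429/(4π·119) = 2.293×10^-5 K/W
  R_fibreglass batt = (1/0.901 − 1/1.57)/(4πk) = 0.4729/(4π·0.0437) = 0.8612 K/W
  R_aerogel blanket = (1/1.57 − 1/2.16)/(4πk) = 0.1740/(4π·0.0124) = 1.117 K/W
  R_cellular glass = (1/2.16 − 1/2.71)/(4πk) = 0.09396/(4π·0.0622) = 0.1202 K/W
ΣR = 1.101×10^-4 + 2.293×10^-5 + 0.8612 + 1.117 + 0.1202 = 2.099 K/W
Q = ΔT/ΣR = (-175 °C − 19.4 °C)/2.099 = -92.62 W
From the inner boundary to the fibreglass batt/aerogel blanket interface, ΣR_partial = 0.8613 K/W.
T_interface = T_in − Q·ΣR_partial = -175 °C − (-92.62)(0.8613) = -95.2 °C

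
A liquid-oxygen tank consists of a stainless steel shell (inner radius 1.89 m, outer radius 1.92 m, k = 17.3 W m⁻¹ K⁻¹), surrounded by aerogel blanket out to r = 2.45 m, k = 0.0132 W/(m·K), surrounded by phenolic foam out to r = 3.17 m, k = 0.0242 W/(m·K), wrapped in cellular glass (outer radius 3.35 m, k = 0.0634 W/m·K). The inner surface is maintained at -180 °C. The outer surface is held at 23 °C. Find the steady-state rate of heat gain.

Series thermal resistances, inner to outer:
  R_stainless steel = (1/1.89 − 1/1.92)/(4πk) = 0.008267/(4π·17.3) = 3.803×10^-5 K/W
  R_aerogel blanket = (1/1.92 − 1/2.45)/(4πk) = 0.1127/(4π·0.0132) = 0.6792 K/W
  R_phenolic foam = (1/2.45 − 1/3.17)/(4πk) = 0.09271/(4π·0.0242) = 0.3048 K/W
  R_cellular glass = (1/3.17 − 1/3.35)/(4πk) = 0.01695/(4π·0.0634) = 0.02127 K/W
ΣR = 3.803×10^-5 + 0.6792 + 0.3048 + 0.02127 = 1.005 K/W
Q = ΔT/ΣR = (-180 °C − 23 °C)/1.005 = -202 W
(Negative Q ⇒ heat flows inward; heat gain = 202 W.)

Q = 202 W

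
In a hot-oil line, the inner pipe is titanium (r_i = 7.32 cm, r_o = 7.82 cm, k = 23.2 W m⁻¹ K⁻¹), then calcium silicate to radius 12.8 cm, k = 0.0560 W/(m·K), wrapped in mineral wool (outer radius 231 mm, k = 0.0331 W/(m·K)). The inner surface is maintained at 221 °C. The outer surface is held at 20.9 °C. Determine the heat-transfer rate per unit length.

Q' = 47.2 W/m

Series thermal resistances, inner to outer:
  R'_titanium = ln(0.0782/0.0732)/(2πk) = 0.06607/(2π·23.2) = 4.533×10^-4 m·K/W
  R'_calcium silicate = ln(0.128/0.0782)/(2πk) = 0.4928/(2π·0.0560) = 1.400 m·K/W
  R'_mineral wool = ln(0.231/0.128)/(2πk) = 0.5904/(2π·0.0331) = 2.839 m·K/W
ΣR = 4.533×10^-4 + 1.400 + 2.839 = 4.239 m·K/W
Q' = ΔT/ΣR = (221 °C − 20.9 °C)/4.239 = 47.2 W/m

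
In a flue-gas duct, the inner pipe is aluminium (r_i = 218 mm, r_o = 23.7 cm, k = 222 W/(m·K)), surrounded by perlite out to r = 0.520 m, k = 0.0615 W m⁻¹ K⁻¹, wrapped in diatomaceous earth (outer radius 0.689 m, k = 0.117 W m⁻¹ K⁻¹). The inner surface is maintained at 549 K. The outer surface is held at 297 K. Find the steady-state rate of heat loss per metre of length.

Q' = 104 W/m

Resistance network (inner→outer):
  R'_aluminium = ln(0.237/0.218)/(2πk) = 0.08357/(2π·222) = 5.991×10^-5 m·K/W
  R'_perlite = ln(0.520/0.237)/(2πk) = 0.7858/(2π·0.0615) = 2.033 m·K/W
  R'_diatomaceous earth = ln(0.689/0.520)/(2πk) = 0.2814/(2π·0.117) = 0.3828 m·K/W
ΣR = 5.991×10^-5 + 2.033 + 0.3828 = 2.416 m·K/W
Q' = ΔT/ΣR = (549 K − 297 K)/2.416 = 104 W/m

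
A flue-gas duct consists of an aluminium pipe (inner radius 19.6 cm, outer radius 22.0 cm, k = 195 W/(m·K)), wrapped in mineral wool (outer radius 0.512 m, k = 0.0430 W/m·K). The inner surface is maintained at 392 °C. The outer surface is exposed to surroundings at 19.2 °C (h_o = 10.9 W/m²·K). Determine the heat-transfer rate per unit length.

Resistance network (inner→outer):
  R'_aluminium = ln(0.220/0.196)/(2πk) = 0.1155/(2π·195) = 9.428×10^-5 m·K/W
  R'_mineral wool = ln(0.512/0.220)/(2πk) = 0.8447/(2π·0.0430) = 3.126 m·K/W
  R'_conv,out = 1/(2πr h) = 1/(2π·0.512·10.9) = 0.02852 m·K/W
ΣR = 9.428×10^-5 + 3.126 + 0.02852 = 3.155 m·K/W
Q' = ΔT/ΣR = (392 °C − 19.2 °C)/3.155 = 118 W/m

Q' = 118 W/m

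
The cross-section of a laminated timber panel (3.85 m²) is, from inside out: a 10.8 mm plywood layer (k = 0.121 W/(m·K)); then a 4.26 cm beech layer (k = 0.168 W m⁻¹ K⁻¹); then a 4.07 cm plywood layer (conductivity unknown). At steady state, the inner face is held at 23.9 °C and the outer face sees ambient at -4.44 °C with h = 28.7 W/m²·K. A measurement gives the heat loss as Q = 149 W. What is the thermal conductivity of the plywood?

k = 0.115 W/m·K

ΣR = ΔT/Q = |23.9 − -4.44|/149 = 0.1902 K/W
Known resistances:
  R_plywood = L/(kA) = 0.0108/(0.121·3.85) = 0.02318 K/W
  R_beech = L/(kA) = 0.0426/(0.168·3.85) = 0.06586 K/W
  R_conv,out = 1/(hA) = 1/(28.7·3.85) = 0.009050 K/W
R_plywood = ΣR − ΣR_known = 0.1902 − 0.09809 = 0.09211 K/W
L/(kA) = 0.09211 ⇒ k = 0.0407/(0.09211·3.85) = 0.115 W/m·K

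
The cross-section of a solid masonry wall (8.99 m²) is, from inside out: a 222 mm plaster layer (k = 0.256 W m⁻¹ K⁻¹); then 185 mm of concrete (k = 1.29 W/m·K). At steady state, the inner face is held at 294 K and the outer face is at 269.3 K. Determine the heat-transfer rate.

Q = 220 W

Treat each layer as a resistance in series:
  R_plaster = L/(kA) = 0.222/(0.256·8.99) = 0.09646 K/W
  R_concrete = L/(kA) = 0.185/(1.29·8.99) = 0.01595 K/W
ΣR = 0.09646 + 0.01595 = 0.1124 K/W
Q = ΔT/ΣR = (294 K − 269.3 K)/0.1124 = 220 W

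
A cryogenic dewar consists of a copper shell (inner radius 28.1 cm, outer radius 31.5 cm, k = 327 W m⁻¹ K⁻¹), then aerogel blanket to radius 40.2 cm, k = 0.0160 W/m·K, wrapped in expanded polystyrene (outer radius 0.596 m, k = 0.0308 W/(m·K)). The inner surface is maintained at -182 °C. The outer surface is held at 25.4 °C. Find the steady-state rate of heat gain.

Series thermal resistances, inner to outer:
  R_copper = (1/0.281 − 1/0.315)/(4πk) = 0.3841/(4π·327) = 9.348×10^-5 K/W
  R_aerogel blanket = (1/0.315 − 1/0.402)/(4πk) = 0.6870/(4π·0.0160) = 3.417 K/W
  R_expanded polystyrene = (1/0.402 − 1/0.596)/(4πk) = 0.8097/(4π·0.0308) = 2.092 K/W
ΣR = 9.348×10^-5 + 3.417 + 2.092 = 5.509 K/W
Q = ΔT/ΣR = (-182 °C − 25.4 °C)/5.509 = -37.6 W
(Negative Q ⇒ heat flows inward; heat gain = 37.6 W.)

Q = 37.6 W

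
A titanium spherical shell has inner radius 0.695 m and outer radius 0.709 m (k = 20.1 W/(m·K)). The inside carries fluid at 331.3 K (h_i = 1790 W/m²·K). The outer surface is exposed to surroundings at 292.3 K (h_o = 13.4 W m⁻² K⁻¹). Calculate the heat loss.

Q = 3.25 kW

Series thermal resistances, inner to outer:
  R_conv,in = 1/(4πr²h) = 1/(4π·0.695²·1790) = 9.204×10^-5 K/W
  R_titanium = (1/0.695 − 1/0.709)/(4πk) = 0.02841/(4π·20.1) = 1.125×10^-4 K/W
  R_conv,out = 1/(4πr²h) = 1/(4π·0.709²·13.4) = 0.01181 K/W
ΣR = 9.204×10^-5 + 1.125×10^-4 + 0.01181 = 0.01201 K/W
Q = ΔT/ΣR = (331.3 K − 292.3 K)/0.01201 = 3250 W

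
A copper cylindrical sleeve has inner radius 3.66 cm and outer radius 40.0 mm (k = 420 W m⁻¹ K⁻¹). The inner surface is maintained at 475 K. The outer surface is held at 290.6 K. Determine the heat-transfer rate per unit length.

Q' = 2πk·ΔT/ln(r₂/r₁) = 2π × 420 × 184.4 / ln(0.0400/0.0366) = 5.48×10^6 W/m

Q' = 5480 kW/m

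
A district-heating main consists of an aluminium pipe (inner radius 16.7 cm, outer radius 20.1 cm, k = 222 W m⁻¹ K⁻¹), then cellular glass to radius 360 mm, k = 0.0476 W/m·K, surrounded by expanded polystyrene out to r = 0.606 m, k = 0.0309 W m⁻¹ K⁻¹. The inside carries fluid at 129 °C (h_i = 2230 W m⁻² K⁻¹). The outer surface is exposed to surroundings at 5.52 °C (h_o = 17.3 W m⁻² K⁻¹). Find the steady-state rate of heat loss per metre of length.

Q' = 26.6 W/m

Treat each layer as a resistance in series:
  R'_conv,in = 1/(2πr h) = 1/(2π·0.167·2230) = 4.274×10^-4 m·K/W
  R'_aluminium = ln(0.201/0.167)/(2πk) = 0.1853/(2π·222) = 1.329×10^-4 m·K/W
  R'_cellular glass = ln(0.360/0.201)/(2πk) = 0.5828/(2π·0.0476) = 1.949 m·K/W
  R'_expanded polystyrene = ln(0.606/0.360)/(2πk) = 0.5208/(2π·0.0309) = 2.682 m·K/W
  R'_conv,out = 1/(2πr h) = 1/(2π·0.606·17.3) = 0.01518 m·K/W
ΣR = 4.274×10^-4 + 1.329×10^-4 + 1.949 + 2.682 + 0.01518 = 4.647 m·K/W
Q' = ΔT/ΣR = (129 °C − 5.52 °C)/4.647 = 26.6 W/m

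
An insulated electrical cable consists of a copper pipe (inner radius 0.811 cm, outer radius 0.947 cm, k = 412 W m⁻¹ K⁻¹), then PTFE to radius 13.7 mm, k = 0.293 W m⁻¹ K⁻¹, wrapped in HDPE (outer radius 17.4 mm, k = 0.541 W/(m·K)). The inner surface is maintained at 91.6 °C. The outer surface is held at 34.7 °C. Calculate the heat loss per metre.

Q' = 210 W/m

Treat each layer as a resistance in series:
  R'_copper = ln(0.00947/0.00811)/(2πk) = 0.1550/(2π·412) = 5.989×10^-5 m·K/W
  R'_PTFE = ln(0.0137/0.00947)/(2πk) = 0.3693/(2π·0.293) = 0.2006 m·K/W
  R'_HDPE = ln(0.0174/0.0137)/(2πk) = 0.2391/(2π·0.541) = 0.07033 m·K/W
ΣR = 5.989×10^-5 + 0.2006 + 0.07033 = 0.2710 m·K/W
Q' = ΔT/ΣR = (91.6 °C − 34.7 °C)/0.2710 = 210 W/m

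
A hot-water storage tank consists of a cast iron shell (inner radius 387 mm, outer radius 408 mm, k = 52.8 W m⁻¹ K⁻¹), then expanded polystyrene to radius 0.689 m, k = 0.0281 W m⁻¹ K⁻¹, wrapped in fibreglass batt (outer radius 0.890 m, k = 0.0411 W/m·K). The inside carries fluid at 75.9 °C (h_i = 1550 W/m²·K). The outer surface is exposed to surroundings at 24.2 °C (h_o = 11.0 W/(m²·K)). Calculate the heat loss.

Q = 14.9 W

Series thermal resistances, inner to outer:
  R_conv,in = 1/(4πr²h) = 1/(4π·0.387²·1550) = 3.428×10^-4 K/W
  R_cast iron = (1/0.387 − 1/0.408)/(4πk) = 0.1330/(4π·52.8) = 2.004×10^-4 K/W
  R_expanded polystyrene = (1/0.408 − 1/0.689)/(4πk) = 0.9996/(4π·0.0281) = 2.831 K/W
  R_fibreglass batt = (1/0.689 − 1/0.890)/(4πk) = 0.3278/(4π·0.0411) = 0.6347 K/W
  R_conv,out = 1/(4πr²h) = 1/(4π·0.890²·11.0) = 0.009133 K/W
ΣR = 3.428×10^-4 + 2.004×10^-4 + 2.831 + 0.6347 + 0.009133 = 3.475 K/W
Q = ΔT/ΣR = (75.9 °C − 24.2 °C)/3.475 = 14.9 W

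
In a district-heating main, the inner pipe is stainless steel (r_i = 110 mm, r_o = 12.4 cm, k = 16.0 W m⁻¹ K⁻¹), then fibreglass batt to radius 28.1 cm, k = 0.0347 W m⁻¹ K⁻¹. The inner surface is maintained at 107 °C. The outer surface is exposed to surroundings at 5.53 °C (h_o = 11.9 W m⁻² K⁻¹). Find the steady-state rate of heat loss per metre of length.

Q' = 26.7 W/m

Treat each layer as a resistance in series:
  R'_stainless steel = ln(0.124/0.110)/(2πk) = 0.1198/(2π·16.0) = 0.001192 m·K/W
  R'_fibreglass batt = ln(0.281/0.124)/(2πk) = 0.8181/(2π·0.0347) = 3.752 m·K/W
  R'_conv,out = 1/(2πr h) = 1/(2π·0.281·11.9) = 0.04760 m·K/W
ΣR = 0.001192 + 3.752 + 0.04760 = 3.801 m·K/W
Q' = ΔT/ΣR = (107 °C − 5.53 °C)/3.801 = 26.7 W/m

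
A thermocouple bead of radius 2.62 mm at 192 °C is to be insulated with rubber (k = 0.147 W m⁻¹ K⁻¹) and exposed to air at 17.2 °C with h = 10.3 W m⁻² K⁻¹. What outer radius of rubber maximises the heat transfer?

r_cr = 2.85 cm

For a sphere, r_cr = 2k_ins/h = 2·0.147/10.3 = 0.0285 m = 2.85 cm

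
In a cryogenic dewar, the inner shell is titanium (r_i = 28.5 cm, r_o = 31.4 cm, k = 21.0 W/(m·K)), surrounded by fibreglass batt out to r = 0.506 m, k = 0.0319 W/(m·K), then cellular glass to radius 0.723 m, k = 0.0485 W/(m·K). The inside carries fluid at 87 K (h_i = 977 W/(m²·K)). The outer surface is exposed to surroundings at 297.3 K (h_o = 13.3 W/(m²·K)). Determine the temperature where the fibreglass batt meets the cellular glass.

Resistance network (inner→outer):
  R_conv,in = 1/(4πr²h) = 1/(4π·0.285²·977) = 0.001003 K/W
  R_titanium = (1/0.285 − 1/0.314)/(4πk) = 0.3241/(4π·21.0) = 0.001228 K/W
  R_fibreglass batt = (1/0.314 − 1/0.506)/(4πk) = 1.208/(4π·0.0319) = 3.015 K/W
  R_cellular glass = (1/0.506 − 1/0.723)/(4πk) = 0.5932/(4π·0.0485) = 0.9732 K/W
  R_conv,out = 1/(4πr²h) = 1/(4π·0.723²·13.3) = 0.01145 K/W
ΣR = 0.001003 + 0.001228 + 3.015 + 0.9732 + 0.01145 = 4.002 K/W
Q = ΔT/ΣR = (87 K − 297.3 K)/4.002 = -52.55 W
From the inner boundary to the fibreglass batt/cellular glass interface, ΣR_partial = 3.017 K/W.
T_interface = T_in − Q·ΣR_partial = 87 K − (-52.55)(3.017) = 245.5 K

T = 245.5 K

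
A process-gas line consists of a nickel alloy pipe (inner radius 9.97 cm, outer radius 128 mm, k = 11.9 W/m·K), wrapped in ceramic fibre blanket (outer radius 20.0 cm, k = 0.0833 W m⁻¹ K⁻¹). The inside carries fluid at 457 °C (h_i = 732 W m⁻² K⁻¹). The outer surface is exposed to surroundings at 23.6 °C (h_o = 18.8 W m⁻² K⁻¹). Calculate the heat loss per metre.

Q' = 481 W/m

Resistance network (inner→outer):
  R'_conv,in = 1/(2πr h) = 1/(2π·0.0997·732) = 0.002181 m·K/W
  R'_nickel alloy = ln(0.128/0.0997)/(2πk) = 0.2499/(2π·11.9) = 0.003342 m·K/W
  R'_ceramic fibre blanket = ln(0.200/0.128)/(2πk) = 0.4463/(2π·0.0833) = 0.8527 m·K/W
  R'_conv,out = 1/(2πr h) = 1/(2π·0.200·18.8) = 0.04233 m·K/W
ΣR = 0.002181 + 0.003342 + 0.8527 + 0.04233 = 0.9006 m·K/W
Q' = ΔT/ΣR = (457 °C − 23.6 °C)/0.9006 = 481 W/m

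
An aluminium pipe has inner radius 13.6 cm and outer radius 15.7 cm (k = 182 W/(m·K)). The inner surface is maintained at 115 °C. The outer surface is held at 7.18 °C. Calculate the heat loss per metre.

Q' = 8.59×10^5 W/m

Q' = 2πk·ΔT/ln(r₂/r₁) = 2π × 182 × 107.82 / ln(0.157/0.136) = 8.59×10^5 W/m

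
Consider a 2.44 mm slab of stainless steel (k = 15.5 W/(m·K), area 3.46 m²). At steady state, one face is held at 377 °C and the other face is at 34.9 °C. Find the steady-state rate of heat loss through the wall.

Q = kA·ΔT/L = 15.5 × 3.46 × |377 °C − 34.9 °C| / 0.00244 = 7.52×10^6 W

Q = 7.52×10^6 W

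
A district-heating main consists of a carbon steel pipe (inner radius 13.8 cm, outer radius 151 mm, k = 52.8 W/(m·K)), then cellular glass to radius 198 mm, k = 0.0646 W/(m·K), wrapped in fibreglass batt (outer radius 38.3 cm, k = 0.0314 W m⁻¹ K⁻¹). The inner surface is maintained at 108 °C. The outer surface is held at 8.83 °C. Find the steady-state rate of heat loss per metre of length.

Series thermal resistances, inner to outer:
  R'_carbon steel = ln(0.151/0.138)/(2πk) = 0.09003/(2π·52.8) = 2.714×10^-4 m·K/W
  R'_cellular glass = ln(0.198/0.151)/(2πk) = 0.2710/(2π·0.0646) = 0.6676 m·K/W
  R'_fibreglass batt = ln(0.383/0.198)/(2πk) = 0.6598/(2π·0.0314) = 3.344 m·K/W
ΣR = 2.714×10^-4 + 0.6676 + 3.344 = 4.012 m·K/W
Q' = ΔT/ΣR = (108 °C − 8.83 °C)/4.012 = 24.7 W/m

Q' = 24.7 W/m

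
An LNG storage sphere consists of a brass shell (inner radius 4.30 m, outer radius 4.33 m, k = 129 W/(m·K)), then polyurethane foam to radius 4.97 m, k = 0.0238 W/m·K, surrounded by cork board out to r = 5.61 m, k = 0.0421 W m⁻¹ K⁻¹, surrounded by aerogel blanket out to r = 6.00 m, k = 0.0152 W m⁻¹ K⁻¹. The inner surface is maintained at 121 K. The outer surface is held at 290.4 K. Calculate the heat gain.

Series thermal resistances, inner to outer:
  R_brass = (1/4.30 − 1/4.33)/(4πk) = 0.001611/(4π·129) = 9.940×10^-7 K/W
  R_polyurethane foam = (1/4.33 − 1/4.97)/(4πk) = 0.02974/(4π·0.0238) = 0.09944 K/W
  R_cork board = (1/4.97 − 1/5.61)/(4πk) = 0.02295/(4π·0.0421) = 0.04339 K/W
  R_aerogel blanket = (1/5.61 − 1/6.00)/(4πk) = 0.01159/(4π·0.0152) = 0.06066 K/W
ΣR = 9.940×10^-7 + 0.09944 + 0.04339 + 0.06066 = 0.2035 K/W
Q = ΔT/ΣR = (121 K − 290.4 K)/0.2035 = -832 W
(Negative Q ⇒ heat flows inward; heat gain = 832 W.)

Q = 832 W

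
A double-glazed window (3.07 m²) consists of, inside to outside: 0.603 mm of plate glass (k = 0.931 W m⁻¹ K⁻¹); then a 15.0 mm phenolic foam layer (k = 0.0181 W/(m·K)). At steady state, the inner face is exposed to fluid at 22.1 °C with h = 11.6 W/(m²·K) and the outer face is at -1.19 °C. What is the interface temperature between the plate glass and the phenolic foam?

Treat each layer as a resistance in series:
  R_conv,in = 1/(hA) = 1/(11.6·3.07) = 0.02808 K/W
  R_plate glass = L/(kA) = 6.03×10^-4/(0.931·3.07) = 2.110×10^-4 K/W
  R_phenolic foam = L/(kA) = 0.0150/(0.0181·3.07) = 0.2699 K/W
ΣR = 0.02808 + 2.110×10^-4 + 0.2699 = 0.2982 K/W
Q = ΔT/ΣR = (22.1 °C − -1.19 °C)/0.2982 = 78.10 W
From the inner boundary to the plate glass/phenolic foam interface, ΣR_partial = 0.02829 K/W.
T_interface = T_in − Q·ΣR_partial = 22.1 °C − (78.10)(0.02829) = 19.9 °C

T = 19.9 °C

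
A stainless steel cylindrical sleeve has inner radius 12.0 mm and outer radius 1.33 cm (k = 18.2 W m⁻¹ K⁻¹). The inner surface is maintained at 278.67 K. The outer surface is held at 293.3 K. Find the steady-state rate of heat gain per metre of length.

Q' = 16.3 kW/m

Q' = 2πk·ΔT/ln(r₂/r₁) = 2π × 18.2 × 14.63 / ln(0.0133/0.0120) = 16300 W/m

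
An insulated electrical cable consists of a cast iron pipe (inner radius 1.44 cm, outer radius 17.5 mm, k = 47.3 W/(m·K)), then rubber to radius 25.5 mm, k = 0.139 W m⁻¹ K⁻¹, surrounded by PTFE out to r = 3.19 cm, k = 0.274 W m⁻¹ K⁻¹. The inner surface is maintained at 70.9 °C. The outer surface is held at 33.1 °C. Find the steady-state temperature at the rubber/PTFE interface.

Resistance network (inner→outer):
  R'_cast iron = ln(0.0175/0.0144)/(2πk) = 0.1950/(2π·47.3) = 6.560×10^-4 m·K/W
  R'_rubber = ln(0.0255/0.0175)/(2πk) = 0.3765/(2π·0.139) = 0.4311 m·K/W
  R'_PTFE = ln(0.0319/0.0255)/(2πk) = 0.2239/(2π·0.274) = 0.1301 m·K/W
ΣR = 6.560×10^-4 + 0.4311 + 0.1301 = 0.5619 m·K/W
Q' = ΔT/ΣR = (70.9 °C − 33.1 °C)/0.5619 = 67.27 W/m
From the inner boundary to the rubber/PTFE interface, ΣR_partial = 0.4318 m·K/W.
T_interface = T_in − Q'·ΣR_partial = 70.9 °C − (67.27)(0.4318) = 41.9 °C

T = 41.9 °C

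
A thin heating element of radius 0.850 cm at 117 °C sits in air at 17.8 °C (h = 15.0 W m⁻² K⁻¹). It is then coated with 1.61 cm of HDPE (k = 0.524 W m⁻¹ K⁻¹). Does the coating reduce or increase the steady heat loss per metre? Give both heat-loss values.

increases: 79.5 → 132 W/m

Critical radius for a cylinder: r_cr = k/h = 0.0349 m = 3.49 cm.
Outer radius after coating: r₂ = 0.00850 + 0.0161 = 0.02460 m.
Since r₁ < r_cr and r₂ ≤ r_cr, the coating moves toward the maximum at r_cr — heat loss rises.
Bare: R = 1/(2πr₁h) = 1.248 m·K/W; Q = 99.2/1.248 = 79.5 W/m.
Coated: R = R_cond + R_conv = 0.7541 m·K/W; Q = 99.2/0.7541 = 132 W/m.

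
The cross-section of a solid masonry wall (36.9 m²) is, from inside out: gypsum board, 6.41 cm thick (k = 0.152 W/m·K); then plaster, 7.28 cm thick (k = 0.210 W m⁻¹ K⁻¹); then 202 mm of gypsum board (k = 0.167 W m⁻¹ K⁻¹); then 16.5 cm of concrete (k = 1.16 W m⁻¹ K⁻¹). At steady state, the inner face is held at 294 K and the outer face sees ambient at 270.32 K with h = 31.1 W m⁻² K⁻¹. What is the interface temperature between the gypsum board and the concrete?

T = 272.24 K

Resistance network (inner→outer):
  R_gypsum board = L/(kA) = 0.0641/(0.152·36.9) = 0.01143 K/W
  R_plaster = L/(kA) = 0.0728/(0.210·36.9) = 0.009395 K/W
  R_gypsum board = L/(kA) = 0.202/(0.167·36.9) = 0.03278 K/W
  R_concrete = L/(kA) = 0.165/(1.16·36.9) = 0.003855 K/W
  R_conv,out = 1/(hA) = 1/(31.1·36.9) = 8.714×10^-4 K/W
ΣR = 0.01143 + 0.009395 + 0.03278 + 0.003855 + 8.714×10^-4 = 0.05833 K/W
Q = ΔT/ΣR = (294 K − 270.32 K)/0.05833 = 406.0 W
From the inner boundary to the gypsum board/concrete interface, ΣR_partial = 0.05360 K/W.
T_interface = T_in − Q·ΣR_partial = 294 K − (406.0)(0.05360) = 272.24 K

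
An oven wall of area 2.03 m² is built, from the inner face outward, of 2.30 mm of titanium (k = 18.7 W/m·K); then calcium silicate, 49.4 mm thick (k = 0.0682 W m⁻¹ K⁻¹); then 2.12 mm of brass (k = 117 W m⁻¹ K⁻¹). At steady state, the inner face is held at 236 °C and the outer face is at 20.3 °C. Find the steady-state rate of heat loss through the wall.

Q = 604 W

Series thermal resistances, inner to outer:
  R_titanium = L/(kA) = 0.00230/(18.7·2.03) = 6.059×10^-5 K/W
  R_calcium silicate = L/(kA) = 0.0494/(0.0682·2.03) = 0.3568 K/W
  R_brass = L/(kA) = 0.00212/(117·2.03) = 8.926×10^-6 K/W
ΣR = 6.059×10^-5 + 0.3568 + 8.926×10^-6 = 0.3569 K/W
Q = ΔT/ΣR = (236 °C − 20.3 °C)/0.3569 = 604 W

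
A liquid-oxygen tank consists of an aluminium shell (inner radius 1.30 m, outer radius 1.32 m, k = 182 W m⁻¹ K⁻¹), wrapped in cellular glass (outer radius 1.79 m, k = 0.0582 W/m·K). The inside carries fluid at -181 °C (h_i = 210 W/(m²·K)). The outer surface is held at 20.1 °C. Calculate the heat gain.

Q = 739 W

Resistance network (inner→outer):
  R_conv,in = 1/(4πr²h) = 1/(4π·1.30²·210) = 2.242×10^-4 K/W
  R_aluminium = (1/1.30 − 1/1.32)/(4πk) = 0.01166/(4π·182) = 5.096×10^-6 K/W
  R_cellular glass = (1/1.32 − 1/1.79)/(4πk) = 0.1989/(4π·0.0582) = 0.2720 K/W
ΣR = 2.242×10^-4 + 5.096×10^-6 + 0.2720 = 0.2722 K/W
Q = ΔT/ΣR = (-181 °C − 20.1 °C)/0.2722 = -739 W
(Negative Q ⇒ heat flows inward; heat gain = 739 W.)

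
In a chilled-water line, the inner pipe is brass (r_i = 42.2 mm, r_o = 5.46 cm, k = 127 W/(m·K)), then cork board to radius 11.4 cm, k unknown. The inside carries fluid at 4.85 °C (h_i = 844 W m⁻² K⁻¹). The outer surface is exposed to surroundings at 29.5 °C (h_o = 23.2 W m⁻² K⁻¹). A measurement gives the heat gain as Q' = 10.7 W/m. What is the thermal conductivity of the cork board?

k = 0.0523 W/m·K

ΣR = ΔT/Q' = |4.85 − 29.5|/10.7 = 2.304 m·K/W
Known resistances:
  R'_conv,in = 1/(2πr h) = 1/(2π·0.0422·844) = 0.004469 m·K/W
  R'_brass = ln(0.0546/0.0422)/(2πk) = 0.2576/(2π·127) = 3.228×10^-4 m·K/W
  R'_conv,out = 1/(2πr h) = 1/(2π·0.114·23.2) = 0.06018 m·K/W
R_cork board = ΣR − ΣR_known = 2.304 − 0.06497 = 2.239 m·K/W
ln(r₂/r₁)/(2πk) = 2.239 ⇒ k = 0.7362/(2π·2.239) = 0.0523 W/m·K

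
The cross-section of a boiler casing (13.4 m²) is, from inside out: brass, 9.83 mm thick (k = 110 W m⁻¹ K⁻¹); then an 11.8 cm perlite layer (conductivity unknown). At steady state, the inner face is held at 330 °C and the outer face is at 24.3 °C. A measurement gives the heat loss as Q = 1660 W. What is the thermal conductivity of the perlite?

k = 0.0478 W/m·K

ΣR = ΔT/Q = |330 − 24.3|/1660 = 0.1842 K/W
Known resistances:
  R_brass = L/(kA) = 0.00983/(110·13.4) = 6.669×10^-6 K/W
R_perlite = ΣR − ΣR_known = 0.1842 − 6.669×10^-6 = 0.1842 K/W
L/(kA) = 0.1842 ⇒ k = 0.118/(0.1842·13.4) = 0.0478 W/m·K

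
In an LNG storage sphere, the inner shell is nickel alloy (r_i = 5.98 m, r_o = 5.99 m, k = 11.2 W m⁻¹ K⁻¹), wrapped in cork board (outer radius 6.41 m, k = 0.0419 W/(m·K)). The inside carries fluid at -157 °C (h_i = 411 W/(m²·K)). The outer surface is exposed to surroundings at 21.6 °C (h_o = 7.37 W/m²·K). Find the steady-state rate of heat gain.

Resistance network (inner→outer):
  R_conv,in = 1/(4πr²h) = 1/(4π·5.98²·411) = 5.414×10^-6 K/W
  R_nickel alloy = (1/5.98 − 1/5.99)/(4πk) = 2.792×10^-4/(4π·11.2) = 1.984×10^-6 K/W
  R_cork board = (1/5.99 − 1/6.41)/(4πk) = 0.01094/(4π·0.0419) = 0.02077 K/W
  R_conv,out = 1/(4πr²h) = 1/(4π·6.41²·7.37) = 2.628×10^-4 K/W
ΣR = 5.414×10^-6 + 1.984×10^-6 + 0.02077 + 2.628×10^-4 = 0.02104 K/W
Q = ΔT/ΣR = (-157 °C − 21.6 °C)/0.02104 = -8490 W
(Negative Q ⇒ heat flows inward; heat gain = 8490 W.)

Q = 8.49 kW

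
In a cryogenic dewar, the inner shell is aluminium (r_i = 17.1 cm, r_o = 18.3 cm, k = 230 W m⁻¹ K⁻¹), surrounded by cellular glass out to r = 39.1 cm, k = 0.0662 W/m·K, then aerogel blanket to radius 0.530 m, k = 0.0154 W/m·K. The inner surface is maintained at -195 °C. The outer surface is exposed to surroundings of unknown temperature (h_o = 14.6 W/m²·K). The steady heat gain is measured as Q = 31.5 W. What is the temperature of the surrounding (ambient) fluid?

T_out = 24.9 °C

Series resistances:
  R_aluminium = (1/0.171 − 1/0.183)/(4πk) = 0.3835/(4π·230) = 1.327×10^-4 K/W
  R_cellular glass = (1/0.183 − 1/0.391)/(4πk) = 2.907/(4π·0.0662) = 3.494 K/W
  R_aerogel blanket = (1/0.391 − 1/0.530)/(4πk) = 0.6708/(4π·0.0154) = 3.466 K/W
  R_conv,out = 1/(4πr²h) = 1/(4π·0.530²·14.6) = 0.01940 K/W
ΣR = 6.980 K/W
ΔT = Q·ΣR = 31.5 × 6.980 = 219.9 K
Heat flows inward, so T_out = T_in + ΔT = -195 + 219.9 = 24.9 °C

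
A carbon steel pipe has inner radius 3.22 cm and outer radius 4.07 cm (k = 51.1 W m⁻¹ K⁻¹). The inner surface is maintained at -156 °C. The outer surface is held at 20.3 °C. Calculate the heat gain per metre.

Q' = 2πk·ΔT/ln(r₂/r₁) = 2π × 51.1 × 176.3 / ln(0.0407/0.0322) = 2.42×10^5 W/m

Q' = 242 kW/m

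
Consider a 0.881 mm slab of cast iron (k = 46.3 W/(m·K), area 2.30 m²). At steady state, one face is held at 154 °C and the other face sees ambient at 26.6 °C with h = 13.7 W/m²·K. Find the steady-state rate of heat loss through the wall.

Series thermal resistances, inner to outer:
  R_cast iron = L/(kA) = 8.81×10^-4/(46.3·2.30) = 8.273×10^-6 K/W
  R_conv,out = 1/(hA) = 1/(13.7·2.30) = 0.03174 K/W
ΣR = 8.273×10^-6 + 0.03174 = 0.03175 K/W
Q = ΔT/ΣR = (154 °C − 26.6 °C)/0.03175 = 4010 W

Q = 4010 W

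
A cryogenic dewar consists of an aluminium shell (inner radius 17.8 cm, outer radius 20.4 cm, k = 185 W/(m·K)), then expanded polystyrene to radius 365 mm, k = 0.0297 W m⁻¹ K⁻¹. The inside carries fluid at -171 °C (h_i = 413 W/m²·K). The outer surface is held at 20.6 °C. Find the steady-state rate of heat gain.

Series thermal resistances, inner to outer:
  R_conv,in = 1/(4πr²h) = 1/(4π·0.178²·413) = 0.006081 K/W
  R_aluminium = (1/0.178 − 1/0.204)/(4πk) = 0.7160/(4π·185) = 3.080×10^-4 K/W
  R_expanded polystyrene = (1/0.204 − 1/0.365)/(4πk) = 2.162/(4π·0.0297) = 5.793 K/W
ΣR = 0.006081 + 3.080×10^-4 + 5.793 = 5.799 K/W
Q = ΔT/ΣR = (-171 °C − 20.6 °C)/5.799 = -33.0 W
(Negative Q ⇒ heat flows inward; heat gain = 33.0 W.)

Q = 33.0 W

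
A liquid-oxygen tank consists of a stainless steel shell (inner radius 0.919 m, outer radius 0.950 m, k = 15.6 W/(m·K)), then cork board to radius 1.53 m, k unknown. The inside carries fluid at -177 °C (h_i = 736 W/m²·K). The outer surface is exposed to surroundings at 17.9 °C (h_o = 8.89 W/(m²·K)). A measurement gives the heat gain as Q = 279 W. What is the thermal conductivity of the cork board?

ΣR = ΔT/Q = |-177 − 17.9|/279 = 0.6986 K/W
Known resistances:
  R_conv,in = 1/(4πr²h) = 1/(4π·0.919²·736) = 1.280×10^-4 K/W
  R_stainless steel = (1/0.919 − 1/0.950)/(4πk) = 0.03551/(4π·15.6) = 1.811×10^-4 K/W
  R_conv,out = 1/(4πr²h) = 1/(4π·1.53²·8.89) = 0.003824 K/W
R_cork board = ΣR − ΣR_known = 0.6986 − 0.004133 = 0.6945 K/W
(1/r₁−1/r₂)/(4πk) = 0.6945 ⇒ k = 0.3990/(4π·0.6945) = 0.0457 W/m·K

k = 0.0457 W/m·K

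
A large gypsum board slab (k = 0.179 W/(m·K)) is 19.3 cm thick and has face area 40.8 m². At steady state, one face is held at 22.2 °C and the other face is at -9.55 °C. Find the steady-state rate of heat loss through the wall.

Q = kA·ΔT/L = 0.179 × 40.8 × |22.2 °C − -9.55 °C| / 0.193 = 1200 W

Q = 1200 W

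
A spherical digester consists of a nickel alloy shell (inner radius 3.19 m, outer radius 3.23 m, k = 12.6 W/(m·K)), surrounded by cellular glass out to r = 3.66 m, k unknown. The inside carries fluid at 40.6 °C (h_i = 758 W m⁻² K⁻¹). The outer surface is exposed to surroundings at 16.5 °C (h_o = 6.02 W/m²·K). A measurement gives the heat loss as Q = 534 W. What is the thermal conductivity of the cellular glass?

k = 0.0656 W/m·K

ΣR = ΔT/Q = |40.6 − 16.5|/534 = 0.04513 K/W
Known resistances:
  R_conv,in = 1/(4πr²h) = 1/(4π·3.19²·758) = 1.032×10^-5 K/W
  R_nickel alloy = (1/3.19 − 1/3.23)/(4πk) = 0.003882/(4π·12.6) = 2.452×10^-5 K/W
  R_conv,out = 1/(4πr²h) = 1/(4π·3.66²·6.02) = 9.868×10^-4 K/W
R_cellular glass = ΣR − ΣR_known = 0.04513 − 0.001022 = 0.04411 K/W
(1/r₁−1/r₂)/(4πk) = 0.04411 ⇒ k = 0.03637/(4π·0.04411) = 0.0656 W/m·K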